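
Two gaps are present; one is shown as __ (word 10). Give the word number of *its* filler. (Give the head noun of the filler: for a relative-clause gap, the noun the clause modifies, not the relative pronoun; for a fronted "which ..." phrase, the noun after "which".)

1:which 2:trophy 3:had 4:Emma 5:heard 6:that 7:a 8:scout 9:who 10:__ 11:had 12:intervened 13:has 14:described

The marked gap is inside the relative clause, the subject of "intervened".
Its filler is the head noun "scout" (via "who"), at word 8.
(The other dependency links word 2 to a gap after word 14.)

8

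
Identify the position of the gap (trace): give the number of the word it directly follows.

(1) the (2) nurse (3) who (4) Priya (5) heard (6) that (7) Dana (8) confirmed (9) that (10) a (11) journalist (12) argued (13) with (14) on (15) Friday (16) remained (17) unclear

The displaced element is "the nurse" (word 2).
It is linked across 2 clause boundaries (that → that).
It functions as the object of the preposition "with" of "argued", so the gap sits immediately after word 13 ("with").
Base order: Priya heard that Dana confirmed that a journalist argued with the nurse on Friday.

13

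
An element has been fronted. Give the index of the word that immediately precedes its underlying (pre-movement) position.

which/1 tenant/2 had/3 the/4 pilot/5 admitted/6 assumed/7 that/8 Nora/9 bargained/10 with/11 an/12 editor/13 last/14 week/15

The displaced element is "which tenant" (word 2).
It is linked across 1 clause boundary (Ø).
It functions as the subject of "assumed", so the gap sits immediately after word 6 ("admitted").
Base order: The pilot had admitted which tenant assumed that Nora bargained with an editor last week.

6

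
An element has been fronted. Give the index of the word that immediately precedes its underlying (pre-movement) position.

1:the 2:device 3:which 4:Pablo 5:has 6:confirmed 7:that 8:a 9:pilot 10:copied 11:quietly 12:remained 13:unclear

The displaced element is "the device" (word 2).
It is linked across 1 clause boundary (that).
It functions as the direct object of "copied", so the gap sits immediately after word 10 ("copied").
Base order: Pablo has confirmed that a pilot copied the device quietly.

10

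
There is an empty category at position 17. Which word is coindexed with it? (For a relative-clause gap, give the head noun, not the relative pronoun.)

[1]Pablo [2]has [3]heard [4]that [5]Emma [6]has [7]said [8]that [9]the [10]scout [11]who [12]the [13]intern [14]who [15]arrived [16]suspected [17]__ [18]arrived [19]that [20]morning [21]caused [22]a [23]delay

10

The gap at 17 is the subject of "arrived", inside a relative clause.
The relative pronoun is "who" (word 11); it is bound by the head noun immediately before it.
Its filler is the head noun "scout", at word 10.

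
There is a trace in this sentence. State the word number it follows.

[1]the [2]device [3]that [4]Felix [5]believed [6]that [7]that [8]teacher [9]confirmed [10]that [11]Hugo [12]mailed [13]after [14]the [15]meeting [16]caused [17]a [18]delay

12

The displaced element is "the device" (word 2).
It is linked across 2 clause boundaries (that → that).
It functions as the direct object of "mailed", so the gap sits immediately after word 12 ("mailed").
Base order: Felix believed that that teacher confirmed that Hugo mailed the device after the meeting.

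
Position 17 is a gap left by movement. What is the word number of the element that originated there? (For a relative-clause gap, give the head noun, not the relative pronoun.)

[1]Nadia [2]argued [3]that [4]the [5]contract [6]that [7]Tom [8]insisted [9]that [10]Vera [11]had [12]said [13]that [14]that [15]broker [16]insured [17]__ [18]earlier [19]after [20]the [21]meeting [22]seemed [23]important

The gap at 17 is the object of "insured", inside a relative clause.
The relative pronoun is "that" (word 6); it is bound by the head noun immediately before it.
Its filler is the head noun "contract", at word 5.

5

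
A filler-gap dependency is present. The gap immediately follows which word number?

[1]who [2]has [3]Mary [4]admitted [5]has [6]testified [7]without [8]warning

The displaced element is "who" (word 1).
It is linked across 1 clause boundary (Ø).
It functions as the subject of "testified", so the gap sits immediately after word 4 ("admitted").
Base order: Mary has admitted who has testified without warning.

4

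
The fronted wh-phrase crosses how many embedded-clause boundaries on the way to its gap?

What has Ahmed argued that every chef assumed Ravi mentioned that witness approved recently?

3

"what" is extracted from the object of "approved".
Boundaries crossed, outermost first: [that], [Ø], [Ø] — 3 in total.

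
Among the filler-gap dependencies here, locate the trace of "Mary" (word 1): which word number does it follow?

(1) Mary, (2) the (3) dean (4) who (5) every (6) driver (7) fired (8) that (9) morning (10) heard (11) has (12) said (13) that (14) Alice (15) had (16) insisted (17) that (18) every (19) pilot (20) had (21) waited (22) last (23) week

The displaced element is "Mary" (word 1).
It is linked across 1 clause boundary (Ø).
It functions as the subject of "said", so the gap sits immediately after word 10 ("heard").
Base order: The dean who every driver fired that morning heard that Mary has said that Alice had insisted that every pilot had waited last week.

10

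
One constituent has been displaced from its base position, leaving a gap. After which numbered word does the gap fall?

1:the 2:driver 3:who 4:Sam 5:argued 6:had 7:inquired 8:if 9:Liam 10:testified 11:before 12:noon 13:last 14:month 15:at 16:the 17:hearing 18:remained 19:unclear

5

The displaced element is "the driver" (word 2).
It is linked across 1 clause boundary (Ø).
It functions as the subject of "inquired", so the gap sits immediately after word 5 ("argued").
Base order: Sam argued that the driver had inquired if Liam testified before noon last month at the hearing.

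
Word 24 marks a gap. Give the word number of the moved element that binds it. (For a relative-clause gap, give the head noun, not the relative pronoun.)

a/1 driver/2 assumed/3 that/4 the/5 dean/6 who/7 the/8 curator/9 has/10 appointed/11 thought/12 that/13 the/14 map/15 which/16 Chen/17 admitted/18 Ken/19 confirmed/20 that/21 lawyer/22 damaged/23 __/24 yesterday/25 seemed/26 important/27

The gap at 24 is the object of "damaged", inside a relative clause.
The relative pronoun is "which" (word 16); it is bound by the head noun immediately before it.
Its filler is the head noun "map", at word 15.

15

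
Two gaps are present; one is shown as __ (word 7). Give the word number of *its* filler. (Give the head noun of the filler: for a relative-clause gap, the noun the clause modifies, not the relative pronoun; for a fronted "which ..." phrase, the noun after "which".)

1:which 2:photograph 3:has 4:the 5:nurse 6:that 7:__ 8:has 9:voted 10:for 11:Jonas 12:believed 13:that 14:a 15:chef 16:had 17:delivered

5

The marked gap is inside the relative clause, the subject of "voted".
Its filler is the head noun "nurse" (via "that"), at word 5.
(The other dependency links word 2 to a gap after word 17.)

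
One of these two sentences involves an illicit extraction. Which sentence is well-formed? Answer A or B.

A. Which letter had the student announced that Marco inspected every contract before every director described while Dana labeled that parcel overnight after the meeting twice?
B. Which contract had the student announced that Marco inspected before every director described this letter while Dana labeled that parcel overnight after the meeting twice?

B

In A, the wh-phrase is extracted from inside an adjunct island (introduced by "before"), which blocks movement.
In B, the extraction path crosses only that-complement boundaries, which are transparent.
So B is grammatical.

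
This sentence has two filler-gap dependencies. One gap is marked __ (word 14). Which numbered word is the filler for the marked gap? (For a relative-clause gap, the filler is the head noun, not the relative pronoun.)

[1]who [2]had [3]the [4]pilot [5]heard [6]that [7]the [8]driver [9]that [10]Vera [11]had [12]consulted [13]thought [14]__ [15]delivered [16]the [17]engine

1

The marked gap is the subject of "delivered".
Its filler is the fronted wh-phrase "who", at word 1.
(The other dependency links word 8 to a gap after word 12.)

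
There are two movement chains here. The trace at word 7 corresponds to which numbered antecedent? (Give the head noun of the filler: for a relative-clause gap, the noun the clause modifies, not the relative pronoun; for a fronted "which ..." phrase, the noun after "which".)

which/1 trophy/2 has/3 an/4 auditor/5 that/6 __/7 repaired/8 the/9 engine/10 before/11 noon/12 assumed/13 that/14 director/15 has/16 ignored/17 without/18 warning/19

The marked gap is inside the relative clause, the subject of "repaired".
Its filler is the head noun "auditor" (via "that"), at word 5.
(The other dependency links word 2 to a gap after word 17.)

5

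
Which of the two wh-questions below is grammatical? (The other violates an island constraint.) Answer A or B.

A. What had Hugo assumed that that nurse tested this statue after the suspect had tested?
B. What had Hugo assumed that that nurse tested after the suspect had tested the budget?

In A, the wh-phrase is extracted from inside an adjunct island (introduced by "after"), which blocks movement.
In B, the extraction path crosses only that-complement boundaries, which are transparent.
So B is grammatical.

B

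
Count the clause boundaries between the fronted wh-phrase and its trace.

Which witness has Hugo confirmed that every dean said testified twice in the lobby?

"which witness" is extracted from the subject of "testified".
Boundaries crossed, outermost first: [that], [Ø] — 2 in total.

2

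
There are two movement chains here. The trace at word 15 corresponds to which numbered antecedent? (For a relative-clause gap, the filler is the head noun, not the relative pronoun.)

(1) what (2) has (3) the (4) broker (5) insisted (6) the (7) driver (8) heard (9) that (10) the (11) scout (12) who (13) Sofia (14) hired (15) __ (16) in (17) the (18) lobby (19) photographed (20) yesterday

11

The marked gap is inside the relative clause, the direct object of "hired".
Its filler is the head noun "scout" (via "who"), at word 11.
(The other dependency links word 1 to a gap after word 19.)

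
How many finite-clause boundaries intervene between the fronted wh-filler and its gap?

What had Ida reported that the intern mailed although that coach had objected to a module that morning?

1

"what" is extracted from the object of "mailed".
Boundaries crossed, outermost first: [that] — 1 in total.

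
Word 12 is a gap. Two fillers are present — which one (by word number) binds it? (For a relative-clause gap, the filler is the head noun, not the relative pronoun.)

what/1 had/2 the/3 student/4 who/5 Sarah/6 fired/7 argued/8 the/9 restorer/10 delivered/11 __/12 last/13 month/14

The marked gap is the direct object of "delivered".
Its filler is the fronted wh-phrase "what", at word 1.
(The other dependency links word 4 to a gap after word 7.)

1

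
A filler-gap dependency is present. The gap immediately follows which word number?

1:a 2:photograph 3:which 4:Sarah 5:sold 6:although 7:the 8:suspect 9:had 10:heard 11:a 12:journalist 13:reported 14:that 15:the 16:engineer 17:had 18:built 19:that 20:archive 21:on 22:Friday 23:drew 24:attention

The displaced element is "a photograph" (word 2).
It functions as the direct object of "sold", so the gap sits immediately after word 5 ("sold").
Base order: Sarah sold a photograph although the suspect had heard a journalist reported that the engineer had built that archive on Friday.

5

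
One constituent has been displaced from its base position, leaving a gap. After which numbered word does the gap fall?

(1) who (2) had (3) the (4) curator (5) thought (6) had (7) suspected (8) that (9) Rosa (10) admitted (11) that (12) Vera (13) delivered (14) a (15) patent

5

The displaced element is "who" (word 1).
It is linked across 1 clause boundary (Ø).
It functions as the subject of "suspected", so the gap sits immediately after word 5 ("thought").
Base order: The curator had thought that who had suspected that Rosa admitted that Vera delivered a patent.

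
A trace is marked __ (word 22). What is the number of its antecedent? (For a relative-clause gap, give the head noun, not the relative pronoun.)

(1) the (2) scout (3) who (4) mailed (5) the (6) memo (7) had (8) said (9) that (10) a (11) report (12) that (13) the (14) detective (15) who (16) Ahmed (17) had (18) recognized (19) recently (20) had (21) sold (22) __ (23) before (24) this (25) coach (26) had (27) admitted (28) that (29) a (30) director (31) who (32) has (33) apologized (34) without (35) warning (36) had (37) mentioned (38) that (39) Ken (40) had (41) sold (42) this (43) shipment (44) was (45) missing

The gap at 22 is the object of "sold", inside a relative clause.
The relative pronoun is "that" (word 12); it is bound by the head noun immediately before it.
Its filler is the head noun "report", at word 11.

11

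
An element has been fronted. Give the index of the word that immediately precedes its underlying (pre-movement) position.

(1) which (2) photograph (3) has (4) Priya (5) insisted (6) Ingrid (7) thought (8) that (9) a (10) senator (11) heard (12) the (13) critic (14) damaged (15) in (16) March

The displaced element is "which photograph" (word 2).
It is linked across 3 clause boundaries (Ø → that → Ø).
It functions as the direct object of "damaged", so the gap sits immediately after word 14 ("damaged").
Base order: Priya has insisted Ingrid thought that a senator heard the critic damaged which photograph in March.

14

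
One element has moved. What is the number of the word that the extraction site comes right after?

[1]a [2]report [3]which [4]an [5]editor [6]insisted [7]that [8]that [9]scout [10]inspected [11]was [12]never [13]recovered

The displaced element is "a report" (word 2).
It is linked across 1 clause boundary (that).
It functions as the direct object of "inspected", so the gap sits immediately after word 10 ("inspected").
Base order: An editor insisted that that scout inspected a report.

10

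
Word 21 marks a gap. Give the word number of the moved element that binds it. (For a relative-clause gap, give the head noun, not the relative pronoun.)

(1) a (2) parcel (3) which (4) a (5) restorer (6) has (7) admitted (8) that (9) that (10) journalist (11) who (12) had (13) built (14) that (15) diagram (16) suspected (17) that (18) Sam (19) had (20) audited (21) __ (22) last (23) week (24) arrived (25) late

2

The gap at 21 is the object of "audited", inside a relative clause.
The relative pronoun is "which" (word 3); it is bound by the head noun immediately before it.
Its filler is the head noun "parcel", at word 2.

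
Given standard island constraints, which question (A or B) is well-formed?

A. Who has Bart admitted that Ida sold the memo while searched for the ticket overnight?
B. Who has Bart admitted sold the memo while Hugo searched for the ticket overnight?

B

In A, the wh-phrase is extracted from inside an adjunct island (introduced by "while"), which blocks movement.
In B, the extraction path crosses only that-complement boundaries, which are transparent.
So B is grammatical.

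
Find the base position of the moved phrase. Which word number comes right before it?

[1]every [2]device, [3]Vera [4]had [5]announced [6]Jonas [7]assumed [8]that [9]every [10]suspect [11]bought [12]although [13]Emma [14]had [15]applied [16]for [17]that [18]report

The displaced element is "every device" (word 2).
It is linked across 2 clause boundaries (Ø → that).
It functions as the direct object of "bought", so the gap sits immediately after word 11 ("bought").
Base order: Vera had announced Jonas assumed that every suspect bought every device although Emma had applied for that report.

11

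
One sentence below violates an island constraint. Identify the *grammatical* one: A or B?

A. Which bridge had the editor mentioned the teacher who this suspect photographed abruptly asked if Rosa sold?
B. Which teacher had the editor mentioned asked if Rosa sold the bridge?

B

In A, the wh-phrase is extracted from inside a wh-island (introduced by "if"), which blocks movement.
In B, the extraction path crosses only that-complement boundaries, which are transparent.
So B is grammatical.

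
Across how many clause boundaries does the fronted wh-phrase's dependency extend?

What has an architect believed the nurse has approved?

"what" is extracted from the object of "approved".
Boundaries crossed, outermost first: [Ø] — 1 in total.

1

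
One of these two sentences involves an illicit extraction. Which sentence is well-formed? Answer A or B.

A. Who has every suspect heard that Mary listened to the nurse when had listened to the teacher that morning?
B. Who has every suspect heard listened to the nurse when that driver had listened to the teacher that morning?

In A, the wh-phrase is extracted from inside an adjunct island (introduced by "when"), which blocks movement.
In B, the extraction path crosses only that-complement boundaries, which are transparent.
So B is grammatical.

B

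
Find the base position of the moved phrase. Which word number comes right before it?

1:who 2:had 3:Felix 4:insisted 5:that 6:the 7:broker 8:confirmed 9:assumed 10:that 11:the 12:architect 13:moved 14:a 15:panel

8

The displaced element is "who" (word 1).
It is linked across 2 clause boundaries (that → Ø).
It functions as the subject of "assumed", so the gap sits immediately after word 8 ("confirmed").
Base order: Felix had insisted that the broker confirmed who assumed that the architect moved a panel.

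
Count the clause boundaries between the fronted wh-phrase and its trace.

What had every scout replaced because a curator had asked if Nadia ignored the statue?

0

"what" originates inside the matrix clause — no clause boundary is crossed.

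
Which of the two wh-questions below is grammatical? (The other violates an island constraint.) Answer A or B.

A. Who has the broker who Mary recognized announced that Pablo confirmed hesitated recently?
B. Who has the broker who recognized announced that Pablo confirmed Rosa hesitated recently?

A

In B, the wh-phrase is extracted from inside a complex-NP island (relative clause) (introduced by "who"), which blocks movement.
In A, the extraction path crosses only that-complement boundaries, which are transparent.
So A is grammatical.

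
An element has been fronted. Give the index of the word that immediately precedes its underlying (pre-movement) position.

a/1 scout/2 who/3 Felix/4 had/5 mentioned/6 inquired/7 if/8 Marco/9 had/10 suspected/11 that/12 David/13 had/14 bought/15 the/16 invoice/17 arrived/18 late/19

The displaced element is "a scout" (word 2).
It is linked across 1 clause boundary (Ø).
It functions as the subject of "inquired", so the gap sits immediately after word 6 ("mentioned").
Base order: Felix had mentioned that a scout inquired if Marco had suspected that David had bought the invoice.

6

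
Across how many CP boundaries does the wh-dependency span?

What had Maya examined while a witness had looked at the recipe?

0

"what" originates inside the matrix clause — no clause boundary is crossed.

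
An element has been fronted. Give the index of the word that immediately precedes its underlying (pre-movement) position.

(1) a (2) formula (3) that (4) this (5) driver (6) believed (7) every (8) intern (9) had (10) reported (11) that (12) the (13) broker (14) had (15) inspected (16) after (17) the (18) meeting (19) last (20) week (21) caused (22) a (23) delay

The displaced element is "a formula" (word 2).
It is linked across 2 clause boundaries (Ø → that).
It functions as the direct object of "inspected", so the gap sits immediately after word 15 ("inspected").
Base order: This driver believed every intern had reported that the broker had inspected a formula after the meeting last week.

15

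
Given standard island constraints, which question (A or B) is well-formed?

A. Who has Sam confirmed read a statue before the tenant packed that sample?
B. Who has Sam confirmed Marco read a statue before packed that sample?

A

In B, the wh-phrase is extracted from inside an adjunct island (introduced by "before"), which blocks movement.
In A, the extraction path crosses only that-complement boundaries, which are transparent.
So A is grammatical.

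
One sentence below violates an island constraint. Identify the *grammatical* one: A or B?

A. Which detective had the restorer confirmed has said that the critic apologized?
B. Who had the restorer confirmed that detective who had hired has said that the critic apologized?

A

In B, the wh-phrase is extracted from inside a complex-NP island (relative clause) (introduced by "who"), which blocks movement.
In A, the extraction path crosses only that-complement boundaries, which are transparent.
So A is grammatical.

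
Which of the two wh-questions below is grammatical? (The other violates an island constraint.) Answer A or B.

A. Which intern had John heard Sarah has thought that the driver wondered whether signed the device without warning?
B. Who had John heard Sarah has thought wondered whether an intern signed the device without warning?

B

In A, the wh-phrase is extracted from inside a wh-island (introduced by "whether"), which blocks movement.
In B, the extraction path crosses only that-complement boundaries, which are transparent.
So B is grammatical.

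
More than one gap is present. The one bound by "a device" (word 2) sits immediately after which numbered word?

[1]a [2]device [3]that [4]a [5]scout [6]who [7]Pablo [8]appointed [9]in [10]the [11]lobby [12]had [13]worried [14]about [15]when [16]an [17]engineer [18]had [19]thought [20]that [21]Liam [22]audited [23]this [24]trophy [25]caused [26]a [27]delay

14

The displaced element is "a device" (word 2).
It functions as the object of the preposition "about" of "worried", so the gap sits immediately after word 14 ("about").
Base order: A scout who Pablo appointed in the lobby had worried about a device when an engineer had thought that Liam audited this trophy.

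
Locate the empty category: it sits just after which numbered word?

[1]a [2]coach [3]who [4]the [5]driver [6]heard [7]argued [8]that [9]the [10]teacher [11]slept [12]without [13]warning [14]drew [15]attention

6

The displaced element is "a coach" (word 2).
It is linked across 1 clause boundary (Ø).
It functions as the subject of "argued", so the gap sits immediately after word 6 ("heard").
Base order: The driver heard that a coach argued that the teacher slept without warning.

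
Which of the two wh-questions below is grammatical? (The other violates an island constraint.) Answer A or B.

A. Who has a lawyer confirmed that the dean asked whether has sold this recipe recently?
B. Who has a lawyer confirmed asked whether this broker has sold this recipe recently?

In A, the wh-phrase is extracted from inside a wh-island (introduced by "whether"), which blocks movement.
In B, the extraction path crosses only that-complement boundaries, which are transparent.
So B is grammatical.

B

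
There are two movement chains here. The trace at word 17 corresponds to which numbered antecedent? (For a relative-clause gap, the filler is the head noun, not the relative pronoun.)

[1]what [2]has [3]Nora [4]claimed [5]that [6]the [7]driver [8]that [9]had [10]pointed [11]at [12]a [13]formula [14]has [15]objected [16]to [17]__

1

The marked gap is the object of the preposition "to" of "objected".
Its filler is the fronted wh-phrase "what", at word 1.
(The other dependency links word 7 to a gap after word 8.)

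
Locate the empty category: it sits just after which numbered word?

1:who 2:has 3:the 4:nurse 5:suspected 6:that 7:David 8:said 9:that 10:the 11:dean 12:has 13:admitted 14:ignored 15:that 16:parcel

The displaced element is "who" (word 1).
It is linked across 3 clause boundaries (that → that → Ø).
It functions as the subject of "ignored", so the gap sits immediately after word 13 ("admitted").
Base order: The nurse has suspected that David said that the dean has admitted that who ignored that parcel.

13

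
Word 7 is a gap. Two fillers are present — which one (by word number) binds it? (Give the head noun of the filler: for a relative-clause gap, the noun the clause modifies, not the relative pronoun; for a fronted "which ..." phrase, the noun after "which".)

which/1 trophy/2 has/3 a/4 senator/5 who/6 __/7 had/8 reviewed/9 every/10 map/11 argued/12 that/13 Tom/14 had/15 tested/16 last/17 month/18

The marked gap is inside the relative clause, the subject of "reviewed".
Its filler is the head noun "senator" (via "who"), at word 5.
(The other dependency links word 2 to a gap after word 16.)

5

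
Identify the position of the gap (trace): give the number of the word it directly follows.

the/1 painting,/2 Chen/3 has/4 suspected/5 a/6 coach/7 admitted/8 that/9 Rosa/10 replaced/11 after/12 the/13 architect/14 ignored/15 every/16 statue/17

11

The displaced element is "the painting" (word 2).
It is linked across 2 clause boundaries (Ø → that).
It functions as the direct object of "replaced", so the gap sits immediately after word 11 ("replaced").
Base order: Chen has suspected a coach admitted that Rosa replaced the painting after the architect ignored every statue.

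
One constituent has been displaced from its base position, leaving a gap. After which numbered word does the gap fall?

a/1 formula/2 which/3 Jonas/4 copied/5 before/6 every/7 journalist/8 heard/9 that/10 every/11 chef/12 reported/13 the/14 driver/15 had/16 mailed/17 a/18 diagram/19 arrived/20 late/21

5

The displaced element is "a formula" (word 2).
It functions as the direct object of "copied", so the gap sits immediately after word 5 ("copied").
Base order: Jonas copied a formula before every journalist heard that every chef reported the driver had mailed a diagram.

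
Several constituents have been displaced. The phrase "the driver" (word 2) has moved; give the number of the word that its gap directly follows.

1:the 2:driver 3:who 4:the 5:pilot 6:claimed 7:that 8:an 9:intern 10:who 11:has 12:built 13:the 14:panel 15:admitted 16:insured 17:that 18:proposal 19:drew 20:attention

15

The displaced element is "the driver" (word 2).
It is linked across 2 clause boundaries (that → Ø).
It functions as the subject of "insured", so the gap sits immediately after word 15 ("admitted").
Base order: The pilot claimed that an intern who has built the panel admitted that the driver insured that proposal.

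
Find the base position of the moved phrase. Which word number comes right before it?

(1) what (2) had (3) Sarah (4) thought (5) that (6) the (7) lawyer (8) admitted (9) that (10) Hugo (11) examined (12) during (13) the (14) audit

11

The displaced element is "what" (word 1).
It is linked across 2 clause boundaries (that → that).
It functions as the direct object of "examined", so the gap sits immediately after word 11 ("examined").
Base order: Sarah had thought that the lawyer admitted that Hugo examined what during the audit.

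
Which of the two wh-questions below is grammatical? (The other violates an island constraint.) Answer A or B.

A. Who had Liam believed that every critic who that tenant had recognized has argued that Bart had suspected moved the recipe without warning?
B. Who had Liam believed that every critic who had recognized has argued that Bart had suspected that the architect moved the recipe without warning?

In B, the wh-phrase is extracted from inside a complex-NP island (relative clause) (introduced by "who"), which blocks movement.
In A, the extraction path crosses only that-complement boundaries, which are transparent.
So A is grammatical.

A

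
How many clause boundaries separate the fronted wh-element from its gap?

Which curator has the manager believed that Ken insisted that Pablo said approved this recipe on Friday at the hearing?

3

"which curator" is extracted from the subject of "approved".
Boundaries crossed, outermost first: [that], [that], [Ø] — 3 in total.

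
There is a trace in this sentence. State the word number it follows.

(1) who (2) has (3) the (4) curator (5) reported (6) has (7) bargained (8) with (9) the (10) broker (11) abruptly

The displaced element is "who" (word 1).
It is linked across 1 clause boundary (Ø).
It functions as the subject of "bargained", so the gap sits immediately after word 5 ("reported").
Base order: The curator has reported who has bargained with the broker abruptly.

5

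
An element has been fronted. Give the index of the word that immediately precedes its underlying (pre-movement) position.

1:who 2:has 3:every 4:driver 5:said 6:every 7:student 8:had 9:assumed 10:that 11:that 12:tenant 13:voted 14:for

The displaced element is "who" (word 1).
It is linked across 2 clause boundaries (Ø → that).
It functions as the object of the preposition "for" of "voted", so the gap sits immediately after word 14 ("for").
Base order: Every driver has said every student had assumed that that tenant voted for who.

14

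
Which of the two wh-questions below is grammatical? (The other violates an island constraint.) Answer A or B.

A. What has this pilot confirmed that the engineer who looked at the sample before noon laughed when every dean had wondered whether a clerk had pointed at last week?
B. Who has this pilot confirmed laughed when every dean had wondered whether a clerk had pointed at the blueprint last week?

B

In A, the wh-phrase is extracted from inside an adjunct island (introduced by "when"), which blocks movement.
In B, the extraction path crosses only that-complement boundaries, which are transparent.
So B is grammatical.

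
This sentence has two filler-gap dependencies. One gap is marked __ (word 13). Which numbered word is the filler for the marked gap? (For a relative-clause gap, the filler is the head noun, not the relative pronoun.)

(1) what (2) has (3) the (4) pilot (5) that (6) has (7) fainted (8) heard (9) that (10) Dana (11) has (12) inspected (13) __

1

The marked gap is the direct object of "inspected".
Its filler is the fronted wh-phrase "what", at word 1.
(The other dependency links word 4 to a gap after word 5.)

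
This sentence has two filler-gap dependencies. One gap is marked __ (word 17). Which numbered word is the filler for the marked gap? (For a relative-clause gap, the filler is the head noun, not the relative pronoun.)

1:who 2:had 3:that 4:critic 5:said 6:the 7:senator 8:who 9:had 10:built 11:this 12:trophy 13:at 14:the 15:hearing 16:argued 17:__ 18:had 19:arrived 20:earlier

1

The marked gap is the subject of "arrived".
Its filler is the fronted wh-phrase "who", at word 1.
(The other dependency links word 7 to a gap after word 8.)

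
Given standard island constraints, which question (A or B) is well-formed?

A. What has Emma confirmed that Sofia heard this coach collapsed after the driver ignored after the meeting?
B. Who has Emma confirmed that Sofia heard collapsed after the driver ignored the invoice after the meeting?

In A, the wh-phrase is extracted from inside an adjunct island (introduced by "after"), which blocks movement.
In B, the extraction path crosses only that-complement boundaries, which are transparent.
So B is grammatical.

B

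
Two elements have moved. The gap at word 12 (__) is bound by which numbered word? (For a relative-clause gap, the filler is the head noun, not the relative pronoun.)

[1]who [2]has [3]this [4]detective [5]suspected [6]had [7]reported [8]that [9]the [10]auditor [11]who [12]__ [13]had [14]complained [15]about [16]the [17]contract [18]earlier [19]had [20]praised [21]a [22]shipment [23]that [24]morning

10

The marked gap is inside the relative clause, the subject of "complained".
Its filler is the head noun "auditor" (via "who"), at word 10.
(The other dependency links word 1 to a gap after word 5.)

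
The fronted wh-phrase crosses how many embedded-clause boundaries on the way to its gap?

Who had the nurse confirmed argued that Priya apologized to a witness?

"who" is extracted from the subject of "argued".
Boundaries crossed, outermost first: [Ø] — 1 in total.

1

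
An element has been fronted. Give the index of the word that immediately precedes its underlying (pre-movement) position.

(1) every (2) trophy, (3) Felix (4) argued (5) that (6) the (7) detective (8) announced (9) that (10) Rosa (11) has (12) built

12

The displaced element is "every trophy" (word 2).
It is linked across 2 clause boundaries (that → that).
It functions as the direct object of "built", so the gap sits immediately after word 12 ("built").
Base order: Felix argued that the detective announced that Rosa has built every trophy.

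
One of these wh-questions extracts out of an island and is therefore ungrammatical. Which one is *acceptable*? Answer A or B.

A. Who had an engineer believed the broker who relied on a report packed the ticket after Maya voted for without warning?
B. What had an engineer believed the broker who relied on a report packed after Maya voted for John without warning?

B

In A, the wh-phrase is extracted from inside an adjunct island (introduced by "after"), which blocks movement.
In B, the extraction path crosses only that-complement boundaries, which are transparent.
So B is grammatical.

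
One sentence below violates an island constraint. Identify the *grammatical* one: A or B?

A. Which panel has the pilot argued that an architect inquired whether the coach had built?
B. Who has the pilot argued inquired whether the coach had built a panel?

In A, the wh-phrase is extracted from inside a wh-island (introduced by "whether"), which blocks movement.
In B, the extraction path crosses only that-complement boundaries, which are transparent.
So B is grammatical.

B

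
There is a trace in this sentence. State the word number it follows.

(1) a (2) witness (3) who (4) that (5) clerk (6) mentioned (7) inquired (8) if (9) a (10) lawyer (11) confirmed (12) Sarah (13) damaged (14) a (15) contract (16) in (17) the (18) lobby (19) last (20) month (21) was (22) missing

6

The displaced element is "a witness" (word 2).
It is linked across 1 clause boundary (Ø).
It functions as the subject of "inquired", so the gap sits immediately after word 6 ("mentioned").
Base order: That clerk mentioned that a witness inquired if a lawyer confirmed Sarah damaged a contract in the lobby last month.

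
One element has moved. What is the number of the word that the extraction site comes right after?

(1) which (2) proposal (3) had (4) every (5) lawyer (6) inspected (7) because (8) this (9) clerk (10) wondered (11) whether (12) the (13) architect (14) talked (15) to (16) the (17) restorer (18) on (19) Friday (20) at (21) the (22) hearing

The displaced element is "which proposal" (word 2).
It functions as the direct object of "inspected", so the gap sits immediately after word 6 ("inspected").
Base order: Every lawyer had inspected which proposal because this clerk wondered whether the architect talked to the restorer on Friday at the hearing.

6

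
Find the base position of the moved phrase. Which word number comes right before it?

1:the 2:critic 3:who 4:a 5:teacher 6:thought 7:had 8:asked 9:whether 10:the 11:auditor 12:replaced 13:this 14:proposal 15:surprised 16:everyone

6

The displaced element is "the critic" (word 2).
It is linked across 1 clause boundary (Ø).
It functions as the subject of "asked", so the gap sits immediately after word 6 ("thought").
Base order: A teacher thought that the critic had asked whether the auditor replaced this proposal.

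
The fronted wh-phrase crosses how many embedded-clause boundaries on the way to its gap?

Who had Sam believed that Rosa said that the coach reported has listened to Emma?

3

"who" is extracted from the subject of "listened".
Boundaries crossed, outermost first: [that], [that], [Ø] — 3 in total.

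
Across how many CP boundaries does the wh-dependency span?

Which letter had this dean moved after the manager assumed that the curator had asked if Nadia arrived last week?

0

"which letter" originates inside the matrix clause — no clause boundary is crossed.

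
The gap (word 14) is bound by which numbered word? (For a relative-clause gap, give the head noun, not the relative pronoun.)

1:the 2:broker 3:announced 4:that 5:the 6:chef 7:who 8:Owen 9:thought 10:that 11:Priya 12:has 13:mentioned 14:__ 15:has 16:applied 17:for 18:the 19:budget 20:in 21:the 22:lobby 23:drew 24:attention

The gap at 14 is the subject of "applied", inside a relative clause.
The relative pronoun is "who" (word 7); it is bound by the head noun immediately before it.
Its filler is the head noun "chef", at word 6.

6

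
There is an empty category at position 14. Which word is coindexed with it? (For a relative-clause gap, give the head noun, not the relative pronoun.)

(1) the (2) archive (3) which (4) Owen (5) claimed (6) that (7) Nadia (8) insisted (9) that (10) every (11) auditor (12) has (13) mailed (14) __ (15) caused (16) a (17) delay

The gap at 14 is the object of "mailed", inside a relative clause.
The relative pronoun is "which" (word 3); it is bound by the head noun immediately before it.
Its filler is the head noun "archive", at word 2.

2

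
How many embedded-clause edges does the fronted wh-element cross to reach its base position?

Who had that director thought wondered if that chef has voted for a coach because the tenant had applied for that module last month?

"who" is extracted from the subject of "wondered".
Boundaries crossed, outermost first: [Ø] — 1 in total.

1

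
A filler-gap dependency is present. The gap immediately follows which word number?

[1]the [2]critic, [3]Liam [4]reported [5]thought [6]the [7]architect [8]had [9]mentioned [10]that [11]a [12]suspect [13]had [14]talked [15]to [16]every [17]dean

The displaced element is "the critic" (word 2).
It is linked across 1 clause boundary (Ø).
It functions as the subject of "thought", so the gap sits immediately after word 4 ("reported").
Base order: Liam reported the critic thought the architect had mentioned that a suspect had talked to every dean.

4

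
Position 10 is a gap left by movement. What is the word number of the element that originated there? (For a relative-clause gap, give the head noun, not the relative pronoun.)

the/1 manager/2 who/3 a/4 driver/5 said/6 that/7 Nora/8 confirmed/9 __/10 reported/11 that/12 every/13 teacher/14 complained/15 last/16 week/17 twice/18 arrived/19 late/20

The gap at 10 is the subject of "reported", inside a relative clause.
The relative pronoun is "who" (word 3); it is bound by the head noun immediately before it.
Its filler is the head noun "manager", at word 2.

2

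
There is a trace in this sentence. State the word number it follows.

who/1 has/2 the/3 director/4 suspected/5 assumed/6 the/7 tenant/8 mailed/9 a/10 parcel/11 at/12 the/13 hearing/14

The displaced element is "who" (word 1).
It is linked across 1 clause boundary (Ø).
It functions as the subject of "assumed", so the gap sits immediately after word 5 ("suspected").
Base order: The director has suspected who assumed the tenant mailed a parcel at the hearing.

5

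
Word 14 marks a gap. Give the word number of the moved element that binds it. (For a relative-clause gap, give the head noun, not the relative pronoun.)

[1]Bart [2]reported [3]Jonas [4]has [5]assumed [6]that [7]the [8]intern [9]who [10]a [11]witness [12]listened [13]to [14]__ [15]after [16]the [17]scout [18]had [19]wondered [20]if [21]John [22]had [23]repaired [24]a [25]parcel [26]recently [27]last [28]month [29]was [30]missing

8

The gap at 14 is the prepositional object of "listened", inside a relative clause.
The relative pronoun is "who" (word 9); it is bound by the head noun immediately before it.
Its filler is the head noun "intern", at word 8.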